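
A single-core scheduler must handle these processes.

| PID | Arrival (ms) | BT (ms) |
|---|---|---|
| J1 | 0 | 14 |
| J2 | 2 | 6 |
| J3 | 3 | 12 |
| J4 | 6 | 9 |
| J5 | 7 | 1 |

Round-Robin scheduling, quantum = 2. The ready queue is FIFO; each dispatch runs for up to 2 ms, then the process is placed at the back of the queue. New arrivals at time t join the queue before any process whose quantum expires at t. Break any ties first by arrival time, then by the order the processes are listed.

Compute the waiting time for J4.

Gantt: | J1 0-2 | J2 2-4 | J1 4-6 | J3 6-8 | J2 8-10 | J4 10-12 | J1 12-14 | J5 14-15 | J3 15-17 | J2 17-19 | J4 19-21 | J1 21-23 | J3 23-25 | J4 25-27 | J1 27-29 | J3 29-31 | J4 31-33 | J1 33-35 | J3 35-37 | J4 37-38 | J1 38-40 | J3 40-42 |
Completion: J1=40  J2=19  J3=42  J4=38  J5=15
Turnaround (C−A): J1=40  J2=17  J3=39  J4=32  J5=8
Waiting(J4) = turnaround − burst = 32 − 9 = 23

23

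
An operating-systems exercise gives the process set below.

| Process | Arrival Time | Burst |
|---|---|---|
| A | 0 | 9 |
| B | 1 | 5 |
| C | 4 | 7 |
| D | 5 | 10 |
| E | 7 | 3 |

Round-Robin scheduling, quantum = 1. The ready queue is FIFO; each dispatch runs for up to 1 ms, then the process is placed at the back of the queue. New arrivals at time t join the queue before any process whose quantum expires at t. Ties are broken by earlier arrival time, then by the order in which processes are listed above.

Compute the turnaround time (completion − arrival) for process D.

29

Schedule: | A 0-1 | B 1-2 | A 2-3 | B 3-4 | A 4-5 | C 5-6 | B 6-7 | D 7-8 | A 8-9 | C 9-10 | E 10-11 | B 11-12 | D 12-13 | A 13-14 | C 14-15 | E 15-16 | B 16-17 | D 17-18 | A 18-19 | C 19-20 | E 20-21 | D 21-22 | A 22-23 | C 23-24 | D 24-25 | A 25-26 | C 26-27 | D 27-28 | A 28-29 | C 29-30 | D 30-34 |
Completion: A=29  B=17  C=30  D=34  E=21
Turnaround (C−A): A=29  B=16  C=26  D=29  E=14
Turnaround(D) = completion − arrival = 34 − 5 = 29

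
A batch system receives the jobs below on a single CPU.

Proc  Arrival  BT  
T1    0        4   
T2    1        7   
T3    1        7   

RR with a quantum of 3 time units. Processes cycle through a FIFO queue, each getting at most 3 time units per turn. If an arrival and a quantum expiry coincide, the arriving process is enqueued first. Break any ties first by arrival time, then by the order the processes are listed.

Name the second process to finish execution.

Schedule: | T1 0-3 | T2 3-6 | T3 6-9 | T1 9-10 | T2 10-13 | T3 13-16 | T2 16-17 | T3 17-18 |
Completion: T1=10  T2=17  T3=18
Turnaround (C−A): T1=10  T2=16  T3=17
Finish order: T1 → T2 → T3

T2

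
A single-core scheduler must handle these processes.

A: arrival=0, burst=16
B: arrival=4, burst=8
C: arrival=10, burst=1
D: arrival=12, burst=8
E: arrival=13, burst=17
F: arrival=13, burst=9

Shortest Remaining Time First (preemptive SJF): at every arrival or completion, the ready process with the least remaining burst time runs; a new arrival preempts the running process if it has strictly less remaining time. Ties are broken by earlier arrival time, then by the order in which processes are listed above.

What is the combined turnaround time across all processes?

124

Gantt: | A 0-4 | B 4-10 | C 10-11 | B 11-13 | D 13-21 | F 21-30 | A 30-42 | E 42-59 |
Completion: A=42  B=13  C=11  D=21  E=59  F=30
Turnaround (C−A): A=42  B=9  C=1  D=9  E=46  F=17
Turnaround = completion − arrival: A=42, B=9, C=1, D=9, E=46, F=17
Total turnaround = 42 + 9 + 1 + 9 + 46 + 17 = 124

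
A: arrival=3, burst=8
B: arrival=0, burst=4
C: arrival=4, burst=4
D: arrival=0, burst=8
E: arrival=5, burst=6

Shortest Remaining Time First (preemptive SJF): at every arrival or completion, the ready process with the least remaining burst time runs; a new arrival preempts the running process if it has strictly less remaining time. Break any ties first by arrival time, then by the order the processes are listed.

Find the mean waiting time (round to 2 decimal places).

7.20

Gantt: | B 0-4 | C 4-8 | E 8-14 | D 14-22 | A 22-30 |
Completion: A=30  B=4  C=8  D=22  E=14
Turnaround (C−A): A=27  B=4  C=4  D=22  E=9
Waiting times: A=19, B=0, C=0, D=14, E=3
Average waiting = (19+0+0+14+3) / 5 = 36/5 = 7.20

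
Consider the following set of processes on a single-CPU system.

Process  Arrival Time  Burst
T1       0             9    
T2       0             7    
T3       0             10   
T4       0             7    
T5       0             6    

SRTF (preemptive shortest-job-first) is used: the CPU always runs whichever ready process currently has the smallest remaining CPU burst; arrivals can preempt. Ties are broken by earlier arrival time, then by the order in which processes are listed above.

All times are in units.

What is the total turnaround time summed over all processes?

Timeline: | T5 0-6 | T2 6-13 | T4 13-20 | T1 20-29 | T3 29-39 |
Completion: T1=29  T2=13  T3=39  T4=20  T5=6
Turnaround = completion − arrival: T1=29, T2=13, T3=39, T4=20, T5=6
Total turnaround = 29 + 13 + 39 + 20 + 6 = 107

107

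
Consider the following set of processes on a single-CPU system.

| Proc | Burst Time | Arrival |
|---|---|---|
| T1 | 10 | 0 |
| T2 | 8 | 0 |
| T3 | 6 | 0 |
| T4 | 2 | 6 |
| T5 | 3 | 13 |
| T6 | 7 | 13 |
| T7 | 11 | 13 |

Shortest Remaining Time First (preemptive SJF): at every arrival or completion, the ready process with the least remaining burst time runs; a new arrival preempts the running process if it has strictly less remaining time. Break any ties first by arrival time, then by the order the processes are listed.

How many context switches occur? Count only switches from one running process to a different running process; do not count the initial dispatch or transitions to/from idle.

6

Schedule: | T3 0-6 | T4 6-8 | T2 8-16 | T5 16-19 | T6 19-26 | T1 26-36 | T7 36-47 |
Completion: T1=36  T2=16  T3=6  T4=8  T5=19  T6=26  T7=47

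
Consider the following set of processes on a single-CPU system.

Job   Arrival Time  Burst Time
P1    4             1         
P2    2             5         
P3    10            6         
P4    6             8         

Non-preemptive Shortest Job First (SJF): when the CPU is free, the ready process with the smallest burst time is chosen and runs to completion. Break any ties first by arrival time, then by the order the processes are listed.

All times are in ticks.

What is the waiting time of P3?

6

Schedule: | idle 0-2 | P2 2-7 | P1 7-8 | P4 8-16 | P3 16-22 |
Completion: P1=8  P2=7  P3=22  P4=16
Waiting(P3) = turnaround − burst = 12 − 6 = 6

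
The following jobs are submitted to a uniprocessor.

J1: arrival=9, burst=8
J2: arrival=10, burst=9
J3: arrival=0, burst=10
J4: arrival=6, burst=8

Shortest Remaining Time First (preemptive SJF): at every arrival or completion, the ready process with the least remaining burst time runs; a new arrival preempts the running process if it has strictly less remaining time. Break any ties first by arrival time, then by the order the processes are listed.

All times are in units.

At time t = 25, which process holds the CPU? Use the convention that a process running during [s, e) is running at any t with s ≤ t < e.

J1

Gantt: | J3 0-10 | J4 10-18 | J1 18-26 | J2 26-35 |
Completion: J1=26  J2=35  J3=10  J4=18
Turnaround (C−A): J1=17  J2=25  J3=10  J4=12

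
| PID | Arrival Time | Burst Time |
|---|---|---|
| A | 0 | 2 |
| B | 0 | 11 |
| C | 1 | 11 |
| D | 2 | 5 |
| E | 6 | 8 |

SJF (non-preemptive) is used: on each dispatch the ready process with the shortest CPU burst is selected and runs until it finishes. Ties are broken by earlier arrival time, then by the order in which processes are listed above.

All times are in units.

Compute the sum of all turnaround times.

78

Gantt: | A 0-2 | D 2-7 | E 7-15 | B 15-26 | C 26-37 |
Completion: A=2  B=26  C=37  D=7  E=15
Turnaround = completion − arrival: A=2, B=26, C=36, D=5, E=9
Total turnaround = 2 + 26 + 36 + 5 + 9 = 78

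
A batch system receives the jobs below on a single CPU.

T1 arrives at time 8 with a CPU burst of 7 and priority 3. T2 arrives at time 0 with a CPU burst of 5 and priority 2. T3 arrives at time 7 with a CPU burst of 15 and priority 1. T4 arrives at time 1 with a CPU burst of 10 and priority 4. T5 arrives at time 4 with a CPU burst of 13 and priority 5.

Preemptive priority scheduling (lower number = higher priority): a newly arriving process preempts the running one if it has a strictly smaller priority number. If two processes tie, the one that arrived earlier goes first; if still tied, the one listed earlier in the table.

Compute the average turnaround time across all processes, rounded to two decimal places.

24.60

Timeline: | T2 0-5 | T4 5-7 | T3 7-22 | T1 22-29 | T4 29-37 | T5 37-50 |
Completion: T1=29  T2=5  T3=22  T4=37  T5=50
Turnaround times: T1=21, T2=5, T3=15, T4=36, T5=46
Average turnaround = (21+5+15+36+46) / 5 = 123/5 = 24.60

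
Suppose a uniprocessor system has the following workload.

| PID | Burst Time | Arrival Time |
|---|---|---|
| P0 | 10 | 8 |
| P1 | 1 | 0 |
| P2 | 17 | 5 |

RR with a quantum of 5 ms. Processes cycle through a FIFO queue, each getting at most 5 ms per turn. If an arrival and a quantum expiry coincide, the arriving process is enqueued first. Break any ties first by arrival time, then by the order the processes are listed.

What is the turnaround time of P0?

17

Gantt: | P1 0-1 | idle 1-5 | P2 5-10 | P0 10-15 | P2 15-20 | P0 20-25 | P2 25-32 |
Completion: P0=25  P1=1  P2=32
Turnaround (C−A): P0=17  P1=1  P2=27
Turnaround(P0) = completion − arrival = 25 − 8 = 17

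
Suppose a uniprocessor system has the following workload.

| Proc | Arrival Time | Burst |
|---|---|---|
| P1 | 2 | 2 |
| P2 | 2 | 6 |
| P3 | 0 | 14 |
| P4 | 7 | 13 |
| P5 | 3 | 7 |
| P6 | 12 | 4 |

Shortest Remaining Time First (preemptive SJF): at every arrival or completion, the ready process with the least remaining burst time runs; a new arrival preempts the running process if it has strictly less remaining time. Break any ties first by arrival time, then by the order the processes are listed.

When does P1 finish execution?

4

Timeline: | P3 0-2 | P1 2-4 | P2 4-10 | P5 10-12 | P6 12-16 | P5 16-21 | P3 21-33 | P4 33-46 |
Completion: P1=4  P2=10  P3=33  P4=46  P5=21  P6=16
Turnaround (C−A): P1=2  P2=8  P3=33  P4=39  P5=18  P6=4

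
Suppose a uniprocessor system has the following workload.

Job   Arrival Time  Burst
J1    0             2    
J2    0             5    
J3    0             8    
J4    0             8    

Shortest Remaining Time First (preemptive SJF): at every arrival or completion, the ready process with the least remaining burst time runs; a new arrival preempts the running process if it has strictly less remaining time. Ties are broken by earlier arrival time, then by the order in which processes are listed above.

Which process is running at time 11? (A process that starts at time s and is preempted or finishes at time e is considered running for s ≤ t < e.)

Schedule: | J1 0-2 | J2 2-7 | J3 7-15 | J4 15-23 |
Completion: J1=2  J2=7  J3=15  J4=23
Turnaround (C−A): J1=2  J2=7  J3=15  J4=23

J3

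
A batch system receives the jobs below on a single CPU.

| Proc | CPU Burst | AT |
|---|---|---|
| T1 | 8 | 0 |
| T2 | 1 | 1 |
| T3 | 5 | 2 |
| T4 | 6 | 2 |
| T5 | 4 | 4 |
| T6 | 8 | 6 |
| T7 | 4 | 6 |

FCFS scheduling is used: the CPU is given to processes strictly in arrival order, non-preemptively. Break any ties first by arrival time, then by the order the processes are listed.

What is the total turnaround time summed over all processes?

122

Schedule: | T1 0-8 | T2 8-9 | T3 9-14 | T4 14-20 | T5 20-24 | T6 24-32 | T7 32-36 |
Completion: T1=8  T2=9  T3=14  T4=20  T5=24  T6=32  T7=36
Turnaround = completion − arrival: T1=8, T2=8, T3=12, T4=18, T5=20, T6=26, T7=30
Total turnaround = 8 + 8 + 12 + 18 + 20 + 26 + 30 = 122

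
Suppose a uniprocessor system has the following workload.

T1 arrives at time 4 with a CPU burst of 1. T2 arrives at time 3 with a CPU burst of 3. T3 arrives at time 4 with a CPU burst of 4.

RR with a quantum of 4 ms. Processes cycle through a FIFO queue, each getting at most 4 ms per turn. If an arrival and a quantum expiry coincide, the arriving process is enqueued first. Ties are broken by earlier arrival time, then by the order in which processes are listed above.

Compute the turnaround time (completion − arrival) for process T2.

3

Schedule: | idle 0-3 | T2 3-6 | T1 6-7 | T3 7-11 |
Completion: T1=7  T2=6  T3=11
Turnaround(T2) = completion − arrival = 6 − 3 = 3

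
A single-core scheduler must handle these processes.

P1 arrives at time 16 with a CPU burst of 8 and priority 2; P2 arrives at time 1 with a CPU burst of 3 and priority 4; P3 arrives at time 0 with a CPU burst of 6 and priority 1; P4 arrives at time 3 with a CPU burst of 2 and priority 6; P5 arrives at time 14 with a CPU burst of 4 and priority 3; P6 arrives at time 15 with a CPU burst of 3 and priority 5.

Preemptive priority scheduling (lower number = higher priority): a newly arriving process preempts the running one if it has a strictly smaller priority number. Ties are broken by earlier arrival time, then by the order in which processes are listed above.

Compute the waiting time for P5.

Timeline: | P3 0-6 | P2 6-9 | P4 9-11 | idle 11-14 | P5 14-16 | P1 16-24 | P5 24-26 | P6 26-29 |
Completion: P1=24  P2=9  P3=6  P4=11  P5=26  P6=29
Turnaround (C−A): P1=8  P2=8  P3=6  P4=8  P5=12  P6=14
Waiting(P5) = turnaround − burst = 12 − 4 = 8

8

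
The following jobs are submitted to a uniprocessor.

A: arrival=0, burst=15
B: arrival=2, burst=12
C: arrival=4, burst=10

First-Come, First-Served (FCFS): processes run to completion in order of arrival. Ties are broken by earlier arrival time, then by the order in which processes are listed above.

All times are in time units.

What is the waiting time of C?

23

Gantt: | A 0-15 | B 15-27 | C 27-37 |
Completion: A=15  B=27  C=37
Turnaround (C−A): A=15  B=25  C=33
Waiting(C) = turnaround − burst = 33 − 10 = 23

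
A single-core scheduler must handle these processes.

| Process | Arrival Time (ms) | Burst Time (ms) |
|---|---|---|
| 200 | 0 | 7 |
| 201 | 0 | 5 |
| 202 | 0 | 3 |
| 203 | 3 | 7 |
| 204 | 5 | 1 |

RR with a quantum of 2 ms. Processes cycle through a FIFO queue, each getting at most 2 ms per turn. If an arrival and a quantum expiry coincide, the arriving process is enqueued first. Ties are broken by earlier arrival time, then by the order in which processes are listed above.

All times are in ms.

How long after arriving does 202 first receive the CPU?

Gantt: | 200 0-2 | 201 2-4 | 202 4-6 | 200 6-8 | 203 8-10 | 201 10-12 | 204 12-13 | 202 13-14 | 200 14-16 | 203 16-18 | 201 18-19 | 200 19-20 | 203 20-23 |
Completion: 200=20  201=19  202=14  203=23  204=13
Response(202) = first start − arrival = 4 − 0 = 4

4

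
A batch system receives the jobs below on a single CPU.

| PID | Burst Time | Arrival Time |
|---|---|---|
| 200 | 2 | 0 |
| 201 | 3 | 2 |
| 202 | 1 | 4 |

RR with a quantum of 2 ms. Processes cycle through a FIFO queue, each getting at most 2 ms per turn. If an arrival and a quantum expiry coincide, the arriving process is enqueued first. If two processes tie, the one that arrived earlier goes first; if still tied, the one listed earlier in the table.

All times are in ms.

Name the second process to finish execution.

Timeline: | 200 0-2 | 201 2-4 | 202 4-5 | 201 5-6 |
Completion: 200=2  201=6  202=5
Finish order: 200 → 202 → 201

202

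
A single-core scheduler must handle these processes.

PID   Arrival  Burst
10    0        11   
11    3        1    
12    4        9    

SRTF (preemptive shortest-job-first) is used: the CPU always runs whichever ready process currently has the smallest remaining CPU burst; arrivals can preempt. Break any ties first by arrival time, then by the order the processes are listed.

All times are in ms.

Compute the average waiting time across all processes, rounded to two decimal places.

3.00

Gantt: | 10 0-3 | 11 3-4 | 10 4-12 | 12 12-21 |
Completion: 10=12  11=4  12=21
Turnaround (C−A): 10=12  11=1  12=17
Waiting times: 10=1, 11=0, 12=8
Average waiting = (1+0+8) / 3 = 9/3 = 3.00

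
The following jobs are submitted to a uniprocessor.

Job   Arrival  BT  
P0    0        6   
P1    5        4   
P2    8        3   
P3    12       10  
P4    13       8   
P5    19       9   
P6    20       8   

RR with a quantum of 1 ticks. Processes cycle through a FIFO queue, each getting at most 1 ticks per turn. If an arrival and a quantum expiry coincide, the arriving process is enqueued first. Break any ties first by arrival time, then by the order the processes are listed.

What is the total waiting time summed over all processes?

83

Gantt: | P0 0-5 | P1 5-6 | P0 6-7 | P1 7-8 | P2 8-9 | P1 9-10 | P2 10-11 | P1 11-12 | P2 12-13 | P3 13-14 | P4 14-15 | P3 15-16 | P4 16-17 | P3 17-18 | P4 18-19 | P3 19-20 | P5 20-21 | P4 21-22 | P6 22-23 | P3 23-24 | P5 24-25 | P4 25-26 | P6 26-27 | P3 27-28 | P5 28-29 | P4 29-30 | P6 30-31 | P3 31-32 | P5 32-33 | P4 33-34 | P6 34-35 | P3 35-36 | P5 36-37 | P4 37-38 | P6 38-39 | P3 39-40 | P5 40-41 | P6 41-42 | P3 42-43 | P5 43-44 | P6 44-45 | P5 45-46 | P6 46-47 | P5 47-48 |
Completion: P0=7  P1=12  P2=13  P3=43  P4=38  P5=48  P6=47
Turnaround (C−A): P0=7  P1=7  P2=5  P3=31  P4=25  P5=29  P6=27
Waiting = turnaround − burst: P0=1, P1=3, P2=2, P3=21, P4=17, P5=20, P6=19
Total waiting = 1 + 3 + 2 + 21 + 17 + 20 + 19 = 83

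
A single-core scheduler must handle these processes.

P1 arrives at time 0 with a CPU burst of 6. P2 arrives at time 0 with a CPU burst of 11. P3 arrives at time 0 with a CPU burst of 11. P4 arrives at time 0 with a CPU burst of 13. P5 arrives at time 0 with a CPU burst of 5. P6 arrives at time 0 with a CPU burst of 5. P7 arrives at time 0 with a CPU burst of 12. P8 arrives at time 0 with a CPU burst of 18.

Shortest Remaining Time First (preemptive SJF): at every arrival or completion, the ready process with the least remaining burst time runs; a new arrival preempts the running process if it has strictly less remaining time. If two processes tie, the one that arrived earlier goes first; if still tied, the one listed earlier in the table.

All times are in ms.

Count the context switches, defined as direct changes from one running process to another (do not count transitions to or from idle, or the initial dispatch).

Schedule: | P5 0-5 | P6 5-10 | P1 10-16 | P2 16-27 | P3 27-38 | P7 38-50 | P4 50-63 | P8 63-81 |
Completion: P1=16  P2=27  P3=38  P4=63  P5=5  P6=10  P7=50  P8=81
Turnaround (C−A): P1=16  P2=27  P3=38  P4=63  P5=5  P6=10  P7=50  P8=81

7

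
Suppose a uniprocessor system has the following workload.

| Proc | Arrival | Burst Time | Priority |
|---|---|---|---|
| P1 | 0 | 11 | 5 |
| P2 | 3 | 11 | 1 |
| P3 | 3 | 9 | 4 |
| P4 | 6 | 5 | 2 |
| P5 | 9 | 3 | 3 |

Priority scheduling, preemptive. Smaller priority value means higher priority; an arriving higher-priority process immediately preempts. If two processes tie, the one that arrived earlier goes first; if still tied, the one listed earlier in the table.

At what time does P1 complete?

Schedule: | P1 0-3 | P2 3-14 | P4 14-19 | P5 19-22 | P3 22-31 | P1 31-39 |
Completion: P1=39  P2=14  P3=31  P4=19  P5=22
Turnaround (C−A): P1=39  P2=11  P3=28  P4=13  P5=13

39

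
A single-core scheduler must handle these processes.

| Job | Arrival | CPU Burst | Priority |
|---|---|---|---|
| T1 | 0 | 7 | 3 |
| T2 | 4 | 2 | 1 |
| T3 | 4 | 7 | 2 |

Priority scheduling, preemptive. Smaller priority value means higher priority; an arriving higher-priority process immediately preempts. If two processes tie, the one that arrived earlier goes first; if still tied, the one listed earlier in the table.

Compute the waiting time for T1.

Gantt: | T1 0-4 | T2 4-6 | T3 6-13 | T1 13-16 |
Completion: T1=16  T2=6  T3=13
Waiting(T1) = turnaround − burst = 16 − 7 = 9

9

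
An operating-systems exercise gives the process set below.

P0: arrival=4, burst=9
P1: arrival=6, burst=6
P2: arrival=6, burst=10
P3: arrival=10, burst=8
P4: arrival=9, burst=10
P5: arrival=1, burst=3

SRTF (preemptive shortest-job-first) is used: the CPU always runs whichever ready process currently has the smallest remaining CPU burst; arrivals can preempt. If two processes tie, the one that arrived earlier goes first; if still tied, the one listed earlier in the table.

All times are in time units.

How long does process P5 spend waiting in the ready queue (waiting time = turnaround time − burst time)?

0

Gantt: | idle 0-1 | P5 1-4 | P0 4-6 | P1 6-12 | P0 12-19 | P3 19-27 | P2 27-37 | P4 37-47 |
Completion: P0=19  P1=12  P2=37  P3=27  P4=47  P5=4
Turnaround (C−A): P0=15  P1=6  P2=31  P3=17  P4=38  P5=3
Waiting(P5) = turnaround − burst = 3 − 3 = 0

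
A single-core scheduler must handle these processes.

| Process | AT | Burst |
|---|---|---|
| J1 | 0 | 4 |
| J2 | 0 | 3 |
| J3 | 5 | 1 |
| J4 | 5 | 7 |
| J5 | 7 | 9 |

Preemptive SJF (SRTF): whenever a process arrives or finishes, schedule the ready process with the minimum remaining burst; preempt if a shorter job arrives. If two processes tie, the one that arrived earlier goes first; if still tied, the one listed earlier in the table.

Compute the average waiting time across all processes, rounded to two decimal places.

3.00

Schedule: | J2 0-3 | J1 3-5 | J3 5-6 | J1 6-8 | J4 8-15 | J5 15-24 |
Completion: J1=8  J2=3  J3=6  J4=15  J5=24
Turnaround (C−A): J1=8  J2=3  J3=1  J4=10  J5=17
Waiting times: J1=4, J2=0, J3=0, J4=3, J5=8
Average waiting = (4+0+0+3+8) / 5 = 15/5 = 3.00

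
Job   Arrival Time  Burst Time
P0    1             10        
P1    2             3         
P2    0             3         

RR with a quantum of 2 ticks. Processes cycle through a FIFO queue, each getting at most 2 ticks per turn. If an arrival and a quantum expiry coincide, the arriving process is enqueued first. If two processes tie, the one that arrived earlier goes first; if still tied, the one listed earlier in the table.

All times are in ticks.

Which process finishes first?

Schedule: | P2 0-2 | P0 2-4 | P1 4-6 | P2 6-7 | P0 7-9 | P1 9-10 | P0 10-16 |
Completion: P0=16  P1=10  P2=7
Turnaround (C−A): P0=15  P1=8  P2=7
Finish order: P2 → P1 → P0

P2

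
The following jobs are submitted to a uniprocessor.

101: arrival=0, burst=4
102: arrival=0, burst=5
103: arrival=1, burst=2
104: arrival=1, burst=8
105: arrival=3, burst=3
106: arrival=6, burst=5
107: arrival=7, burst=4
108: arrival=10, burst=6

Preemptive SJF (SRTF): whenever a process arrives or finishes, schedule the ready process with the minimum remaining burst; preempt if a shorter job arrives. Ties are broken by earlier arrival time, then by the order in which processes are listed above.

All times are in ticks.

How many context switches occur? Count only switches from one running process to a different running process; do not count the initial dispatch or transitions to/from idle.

8

Timeline: | 101 0-1 | 103 1-3 | 101 3-6 | 105 6-9 | 107 9-13 | 102 13-18 | 106 18-23 | 108 23-29 | 104 29-37 |
Completion: 101=6  102=18  103=3  104=37  105=9  106=23  107=13  108=29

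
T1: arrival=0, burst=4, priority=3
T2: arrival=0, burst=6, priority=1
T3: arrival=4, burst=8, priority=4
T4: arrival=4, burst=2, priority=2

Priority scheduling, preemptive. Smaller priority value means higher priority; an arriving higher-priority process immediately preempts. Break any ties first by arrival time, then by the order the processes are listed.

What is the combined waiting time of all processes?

Timeline: | T2 0-6 | T4 6-8 | T1 8-12 | T3 12-20 |
Completion: T1=12  T2=6  T3=20  T4=8
Turnaround (C−A): T1=12  T2=6  T3=16  T4=4
Waiting = turnaround − burst: T1=8, T2=0, T3=8, T4=2
Total waiting = 8 + 0 + 8 + 2 = 18

18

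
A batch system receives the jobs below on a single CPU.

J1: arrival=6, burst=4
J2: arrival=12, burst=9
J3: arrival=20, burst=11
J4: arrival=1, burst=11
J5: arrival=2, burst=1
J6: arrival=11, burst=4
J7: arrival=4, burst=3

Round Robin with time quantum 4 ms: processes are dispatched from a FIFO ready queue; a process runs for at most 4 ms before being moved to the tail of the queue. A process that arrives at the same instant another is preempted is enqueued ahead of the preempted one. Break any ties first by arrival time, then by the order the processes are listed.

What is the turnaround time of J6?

10

Gantt: | idle 0-1 | J4 1-5 | J5 5-6 | J7 6-9 | J4 9-13 | J1 13-17 | J6 17-21 | J2 21-25 | J4 25-28 | J3 28-32 | J2 32-36 | J3 36-40 | J2 40-41 | J3 41-44 |
Completion: J1=17  J2=41  J3=44  J4=28  J5=6  J6=21  J7=9
Turnaround (C−A): J1=11  J2=29  J3=24  J4=27  J5=4  J6=10  J7=5
Turnaround(J6) = completion − arrival = 21 − 11 = 10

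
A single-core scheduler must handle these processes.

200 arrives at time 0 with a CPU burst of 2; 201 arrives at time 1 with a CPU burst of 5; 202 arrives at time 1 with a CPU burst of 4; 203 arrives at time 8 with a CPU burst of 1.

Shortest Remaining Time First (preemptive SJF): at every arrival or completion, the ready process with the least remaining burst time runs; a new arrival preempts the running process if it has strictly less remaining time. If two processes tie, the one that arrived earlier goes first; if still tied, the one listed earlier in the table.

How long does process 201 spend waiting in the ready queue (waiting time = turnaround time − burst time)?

6

Timeline: | 200 0-2 | 202 2-6 | 201 6-8 | 203 8-9 | 201 9-12 |
Completion: 200=2  201=12  202=6  203=9
Turnaround (C−A): 200=2  201=11  202=5  203=1
Waiting(201) = turnaround − burst = 11 − 5 = 6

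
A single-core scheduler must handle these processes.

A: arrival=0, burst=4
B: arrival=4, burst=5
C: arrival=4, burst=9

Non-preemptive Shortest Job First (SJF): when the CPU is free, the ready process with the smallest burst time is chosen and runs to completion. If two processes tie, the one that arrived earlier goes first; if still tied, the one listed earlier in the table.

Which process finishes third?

Gantt: | A 0-4 | B 4-9 | C 9-18 |
Completion: A=4  B=9  C=18
Turnaround (C−A): A=4  B=5  C=14
Finish order: A → B → C

C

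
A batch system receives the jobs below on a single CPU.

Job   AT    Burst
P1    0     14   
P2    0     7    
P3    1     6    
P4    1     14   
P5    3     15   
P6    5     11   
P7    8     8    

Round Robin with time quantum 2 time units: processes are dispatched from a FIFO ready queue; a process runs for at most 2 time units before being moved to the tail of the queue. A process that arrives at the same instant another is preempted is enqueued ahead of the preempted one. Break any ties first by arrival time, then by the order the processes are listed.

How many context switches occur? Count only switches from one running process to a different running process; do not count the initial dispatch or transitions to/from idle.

Schedule: | P1 0-2 | P2 2-4 | P3 4-6 | P4 6-8 | P1 8-10 | P5 10-12 | P2 12-14 | P6 14-16 | P3 16-18 | P7 18-20 | P4 20-22 | P1 22-24 | P5 24-26 | P2 26-28 | P6 28-30 | P3 30-32 | P7 32-34 | P4 34-36 | P1 36-38 | P5 38-40 | P2 40-41 | P6 41-43 | P7 43-45 | P4 45-47 | P1 47-49 | P5 49-51 | P6 51-53 | P7 53-55 | P4 55-57 | P1 57-59 | P5 59-61 | P6 61-63 | P4 63-65 | P1 65-67 | P5 67-69 | P6 69-70 | P4 70-72 | P5 72-75 |
Completion: P1=67  P2=41  P3=32  P4=72  P5=75  P6=70  P7=55

37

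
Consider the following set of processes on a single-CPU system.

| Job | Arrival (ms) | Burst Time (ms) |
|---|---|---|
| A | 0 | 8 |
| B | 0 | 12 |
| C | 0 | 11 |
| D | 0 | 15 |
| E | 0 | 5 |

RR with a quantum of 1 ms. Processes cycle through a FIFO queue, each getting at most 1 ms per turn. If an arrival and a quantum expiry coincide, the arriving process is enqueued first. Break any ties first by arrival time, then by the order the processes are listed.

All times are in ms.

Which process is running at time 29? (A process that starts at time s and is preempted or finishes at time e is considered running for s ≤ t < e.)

A

Timeline: | A 0-1 | B 1-2 | C 2-3 | D 3-4 | E 4-5 | A 5-6 | B 6-7 | C 7-8 | D 8-9 | E 9-10 | A 10-11 | B 11-12 | C 12-13 | D 13-14 | E 14-15 | A 15-16 | B 16-17 | C 17-18 | D 18-19 | E 19-20 | A 20-21 | B 21-22 | C 22-23 | D 23-24 | E 24-25 | A 25-26 | B 26-27 | C 27-28 | D 28-29 | A 29-30 | B 30-31 | C 31-32 | D 32-33 | A 33-34 | B 34-35 | C 35-36 | D 36-37 | B 37-38 | C 38-39 | D 39-40 | B 40-41 | C 41-42 | D 42-43 | B 43-44 | C 44-45 | D 45-46 | B 46-47 | D 47-51 |
Completion: A=34  B=47  C=45  D=51  E=25
Turnaround (C−A): A=34  B=47  C=45  D=51  E=25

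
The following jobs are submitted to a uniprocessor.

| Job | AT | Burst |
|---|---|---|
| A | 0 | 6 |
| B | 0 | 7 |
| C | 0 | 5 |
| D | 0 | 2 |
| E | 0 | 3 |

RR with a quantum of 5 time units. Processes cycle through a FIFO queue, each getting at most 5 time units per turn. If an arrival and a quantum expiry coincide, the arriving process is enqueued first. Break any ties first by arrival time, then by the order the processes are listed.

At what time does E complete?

20

Timeline: | A 0-5 | B 5-10 | C 10-15 | D 15-17 | E 17-20 | A 20-21 | B 21-23 |
Completion: A=21  B=23  C=15  D=17  E=20
Turnaround (C−A): A=21  B=23  C=15  D=17  E=20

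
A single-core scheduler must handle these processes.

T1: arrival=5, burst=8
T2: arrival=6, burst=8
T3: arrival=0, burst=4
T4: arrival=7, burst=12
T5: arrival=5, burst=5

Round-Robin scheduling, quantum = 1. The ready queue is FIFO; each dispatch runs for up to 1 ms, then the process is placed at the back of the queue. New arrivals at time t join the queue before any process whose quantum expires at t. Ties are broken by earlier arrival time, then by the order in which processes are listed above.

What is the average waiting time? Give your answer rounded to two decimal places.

13.80

Schedule: | T3 0-4 | idle 4-5 | T1 5-6 | T5 6-7 | T2 7-8 | T1 8-9 | T4 9-10 | T5 10-11 | T2 11-12 | T1 12-13 | T4 13-14 | T5 14-15 | T2 15-16 | T1 16-17 | T4 17-18 | T5 18-19 | T2 19-20 | T1 20-21 | T4 21-22 | T5 22-23 | T2 23-24 | T1 24-25 | T4 25-26 | T2 26-27 | T1 27-28 | T4 28-29 | T2 29-30 | T1 30-31 | T4 31-32 | T2 32-33 | T4 33-38 |
Completion: T1=31  T2=33  T3=4  T4=38  T5=23
Waiting times: T1=18, T2=19, T3=0, T4=19, T5=13
Average waiting = (18+19+0+19+13) / 5 = 69/5 = 13.80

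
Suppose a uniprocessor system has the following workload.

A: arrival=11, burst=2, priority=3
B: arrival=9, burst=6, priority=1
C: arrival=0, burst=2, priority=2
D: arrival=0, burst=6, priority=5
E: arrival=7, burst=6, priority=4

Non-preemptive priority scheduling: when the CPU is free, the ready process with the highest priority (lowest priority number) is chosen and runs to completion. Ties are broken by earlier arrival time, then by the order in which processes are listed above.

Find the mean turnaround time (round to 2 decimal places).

7.80

Timeline: | C 0-2 | D 2-8 | E 8-14 | B 14-20 | A 20-22 |
Completion: A=22  B=20  C=2  D=8  E=14
Turnaround times: A=11, B=11, C=2, D=8, E=7
Average turnaround = (11+11+2+8+7) / 5 = 39/5 = 7.80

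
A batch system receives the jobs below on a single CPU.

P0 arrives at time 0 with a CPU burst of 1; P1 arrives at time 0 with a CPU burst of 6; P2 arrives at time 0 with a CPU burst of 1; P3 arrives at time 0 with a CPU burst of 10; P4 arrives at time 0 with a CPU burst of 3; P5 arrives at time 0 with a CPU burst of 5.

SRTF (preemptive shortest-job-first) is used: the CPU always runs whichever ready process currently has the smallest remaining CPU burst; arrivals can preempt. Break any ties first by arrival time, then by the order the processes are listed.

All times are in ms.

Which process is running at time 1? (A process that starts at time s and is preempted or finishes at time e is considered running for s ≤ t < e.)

Timeline: | P0 0-1 | P2 1-2 | P4 2-5 | P5 5-10 | P1 10-16 | P3 16-26 |
Completion: P0=1  P1=16  P2=2  P3=26  P4=5  P5=10

P2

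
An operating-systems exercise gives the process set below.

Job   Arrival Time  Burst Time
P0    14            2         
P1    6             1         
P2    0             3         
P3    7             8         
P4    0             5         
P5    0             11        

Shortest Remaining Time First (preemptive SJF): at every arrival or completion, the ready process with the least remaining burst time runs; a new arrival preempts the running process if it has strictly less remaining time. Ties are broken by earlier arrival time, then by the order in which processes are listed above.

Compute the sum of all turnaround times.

Gantt: | P2 0-3 | P4 3-6 | P1 6-7 | P4 7-9 | P3 9-14 | P0 14-16 | P3 16-19 | P5 19-30 |
Completion: P0=16  P1=7  P2=3  P3=19  P4=9  P5=30
Turnaround = completion − arrival: P0=2, P1=1, P2=3, P3=12, P4=9, P5=30
Total turnaround = 2 + 1 + 3 + 12 + 9 + 30 = 57

57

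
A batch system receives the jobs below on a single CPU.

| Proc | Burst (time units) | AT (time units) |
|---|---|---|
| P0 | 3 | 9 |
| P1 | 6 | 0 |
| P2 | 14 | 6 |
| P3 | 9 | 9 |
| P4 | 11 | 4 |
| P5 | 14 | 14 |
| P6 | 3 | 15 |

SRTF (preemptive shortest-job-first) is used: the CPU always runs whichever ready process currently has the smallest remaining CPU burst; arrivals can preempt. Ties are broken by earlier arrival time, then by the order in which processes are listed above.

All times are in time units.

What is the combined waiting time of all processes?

Timeline: | P1 0-6 | P4 6-9 | P0 9-12 | P4 12-15 | P6 15-18 | P4 18-23 | P3 23-32 | P2 32-46 | P5 46-60 |
Completion: P0=12  P1=6  P2=46  P3=32  P4=23  P5=60  P6=18
Turnaround (C−A): P0=3  P1=6  P2=40  P3=23  P4=19  P5=46  P6=3
Waiting = turnaround − burst: P0=0, P1=0, P2=26, P3=14, P4=8, P5=32, P6=0
Total waiting = 0 + 0 + 26 + 14 + 8 + 32 + 0 = 80

80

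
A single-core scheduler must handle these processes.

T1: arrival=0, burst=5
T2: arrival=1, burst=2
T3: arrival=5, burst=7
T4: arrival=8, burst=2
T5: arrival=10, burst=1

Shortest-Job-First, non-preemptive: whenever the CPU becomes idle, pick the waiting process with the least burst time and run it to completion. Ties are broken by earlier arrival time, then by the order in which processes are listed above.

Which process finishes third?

Schedule: | T1 0-5 | T2 5-7 | T3 7-14 | T5 14-15 | T4 15-17 |
Completion: T1=5  T2=7  T3=14  T4=17  T5=15
Turnaround (C−A): T1=5  T2=6  T3=9  T4=9  T5=5
Finish order: T1 → T2 → T3 → T5 → T4

T3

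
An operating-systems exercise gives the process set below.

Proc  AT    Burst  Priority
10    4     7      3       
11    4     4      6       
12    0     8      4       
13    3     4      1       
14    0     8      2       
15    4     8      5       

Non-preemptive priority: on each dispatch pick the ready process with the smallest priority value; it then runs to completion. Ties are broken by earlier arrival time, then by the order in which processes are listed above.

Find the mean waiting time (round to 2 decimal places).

14.33

Timeline: | 14 0-8 | 13 8-12 | 10 12-19 | 12 19-27 | 15 27-35 | 11 35-39 |
Completion: 10=19  11=39  12=27  13=12  14=8  15=35
Turnaround (C−A): 10=15  11=35  12=27  13=9  14=8  15=31
Waiting times: 10=8, 11=31, 12=19, 13=5, 14=0, 15=23
Average waiting = (8+31+19+5+0+23) / 6 = 86/6 = 14.33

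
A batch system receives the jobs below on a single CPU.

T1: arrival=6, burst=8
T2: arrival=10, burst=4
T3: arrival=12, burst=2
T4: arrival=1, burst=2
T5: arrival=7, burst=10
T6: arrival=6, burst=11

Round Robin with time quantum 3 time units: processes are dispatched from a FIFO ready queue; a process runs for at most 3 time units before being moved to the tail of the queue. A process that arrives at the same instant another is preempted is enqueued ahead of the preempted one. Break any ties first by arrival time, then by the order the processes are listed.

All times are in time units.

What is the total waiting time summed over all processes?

91

Schedule: | idle 0-1 | T4 1-3 | idle 3-6 | T1 6-9 | T6 9-12 | T5 12-15 | T1 15-18 | T2 18-21 | T3 21-23 | T6 23-26 | T5 26-29 | T1 29-31 | T2 31-32 | T6 32-35 | T5 35-38 | T6 38-40 | T5 40-41 |
Completion: T1=31  T2=32  T3=23  T4=3  T5=41  T6=40
Turnaround (C−A): T1=25  T2=22  T3=11  T4=2  T5=34  T6=34
Waiting = turnaround − burst: T1=17, T2=18, T3=9, T4=0, T5=24, T6=23
Total waiting = 17 + 18 + 9 + 0 + 24 + 23 = 91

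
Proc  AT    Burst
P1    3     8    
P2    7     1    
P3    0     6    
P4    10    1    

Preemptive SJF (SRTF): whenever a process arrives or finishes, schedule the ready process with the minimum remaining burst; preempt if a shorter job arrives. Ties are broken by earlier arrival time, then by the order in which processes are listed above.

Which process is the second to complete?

Schedule: | P3 0-6 | P1 6-7 | P2 7-8 | P1 8-10 | P4 10-11 | P1 11-16 |
Completion: P1=16  P2=8  P3=6  P4=11
Finish order: P3 → P2 → P4 → P1

P2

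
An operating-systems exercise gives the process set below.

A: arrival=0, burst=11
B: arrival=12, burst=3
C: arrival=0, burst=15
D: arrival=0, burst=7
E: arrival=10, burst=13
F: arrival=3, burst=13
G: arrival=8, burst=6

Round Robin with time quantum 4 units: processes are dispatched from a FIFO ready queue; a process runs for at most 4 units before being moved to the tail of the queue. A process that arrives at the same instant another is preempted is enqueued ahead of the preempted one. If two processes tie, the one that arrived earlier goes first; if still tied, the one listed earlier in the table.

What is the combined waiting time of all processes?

261

Gantt: | A 0-4 | C 4-8 | D 8-12 | F 12-16 | A 16-20 | G 20-24 | C 24-28 | E 28-32 | B 32-35 | D 35-38 | F 38-42 | A 42-45 | G 45-47 | C 47-51 | E 51-55 | F 55-59 | C 59-62 | E 62-66 | F 66-67 | E 67-68 |
Completion: A=45  B=35  C=62  D=38  E=68  F=67  G=47
Turnaround (C−A): A=45  B=23  C=62  D=38  E=58  F=64  G=39
Waiting = turnaround − burst: A=34, B=20, C=47, D=31, E=45, F=51, G=33
Total waiting = 34 + 20 + 47 + 31 + 45 + 51 + 33 = 261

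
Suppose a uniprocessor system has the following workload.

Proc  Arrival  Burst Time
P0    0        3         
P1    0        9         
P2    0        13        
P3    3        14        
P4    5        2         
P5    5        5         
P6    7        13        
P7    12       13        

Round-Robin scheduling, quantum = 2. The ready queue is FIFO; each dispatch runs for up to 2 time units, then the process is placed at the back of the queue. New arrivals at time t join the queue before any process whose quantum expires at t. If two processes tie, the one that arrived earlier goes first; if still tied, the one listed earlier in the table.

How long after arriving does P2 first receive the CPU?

Schedule: | P0 0-2 | P1 2-4 | P2 4-6 | P0 6-7 | P3 7-9 | P1 9-11 | P4 11-13 | P5 13-15 | P2 15-17 | P6 17-19 | P3 19-21 | P1 21-23 | P7 23-25 | P5 25-27 | P2 27-29 | P6 29-31 | P3 31-33 | P1 33-35 | P7 35-37 | P5 37-38 | P2 38-40 | P6 40-42 | P3 42-44 | P1 44-45 | P7 45-47 | P2 47-49 | P6 49-51 | P3 51-53 | P7 53-55 | P2 55-57 | P6 57-59 | P3 59-61 | P7 61-63 | P2 63-64 | P6 64-66 | P3 66-68 | P7 68-70 | P6 70-71 | P7 71-72 |
Completion: P0=7  P1=45  P2=64  P3=68  P4=13  P5=38  P6=71  P7=72
Turnaround (C−A): P0=7  P1=45  P2=64  P3=65  P4=8  P5=33  P6=64  P7=60
Response(P2) = first start − arrival = 4 − 0 = 4

4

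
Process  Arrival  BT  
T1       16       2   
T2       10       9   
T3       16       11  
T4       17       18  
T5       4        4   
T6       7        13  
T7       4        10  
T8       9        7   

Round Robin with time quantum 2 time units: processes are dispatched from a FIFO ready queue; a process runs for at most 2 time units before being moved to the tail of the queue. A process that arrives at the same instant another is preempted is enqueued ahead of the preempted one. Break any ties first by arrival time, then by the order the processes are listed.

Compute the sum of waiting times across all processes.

Timeline: | idle 0-4 | T5 4-6 | T7 6-8 | T5 8-10 | T6 10-12 | T7 12-14 | T8 14-16 | T2 16-18 | T6 18-20 | T7 20-22 | T1 22-24 | T3 24-26 | T8 26-28 | T4 28-30 | T2 30-32 | T6 32-34 | T7 34-36 | T3 36-38 | T8 38-40 | T4 40-42 | T2 42-44 | T6 44-46 | T7 46-48 | T3 48-50 | T8 50-51 | T4 51-53 | T2 53-55 | T6 55-57 | T3 57-59 | T4 59-61 | T2 61-62 | T6 62-64 | T3 64-66 | T4 66-68 | T6 68-69 | T3 69-70 | T4 70-78 |
Completion: T1=24  T2=62  T3=70  T4=78  T5=10  T6=69  T7=48  T8=51
Waiting = turnaround − burst: T1=6, T2=43, T3=43, T4=43, T5=2, T6=49, T7=34, T8=35
Total waiting = 6 + 43 + 43 + 43 + 2 + 49 + 34 + 35 = 255

255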